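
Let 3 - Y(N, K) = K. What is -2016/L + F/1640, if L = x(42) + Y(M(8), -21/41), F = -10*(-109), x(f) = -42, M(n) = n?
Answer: 2287931/43132 ≈ 53.045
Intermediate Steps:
Y(N, K) = 3 - K
F = 1090
L = -1578/41 (L = -42 + (3 - (-21)/41) = -42 + (3 - 1*(-21/41)) = -42 + (3 + 21/41) = -42 + 144/41 = -1578/41 ≈ -38.488)
-2016/L + F/1640 = -2016/(-1578/41) + 1090/1640 = -2016*(-41/1578) + 1090*(1/1640) = 13776/263 + 109/164 = 2287931/43132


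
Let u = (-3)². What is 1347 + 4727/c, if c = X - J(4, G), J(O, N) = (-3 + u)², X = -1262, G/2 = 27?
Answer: 1743679/1298 ≈ 1343.4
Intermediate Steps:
G = 54 (G = 2*27 = 54)
u = 9
J(O, N) = 36 (J(O, N) = (-3 + 9)² = 6² = 36)
c = -1298 (c = -1262 - 1*36 = -1262 - 36 = -1298)
1347 + 4727/c = 1347 + 4727/(-1298) = 1347 + 4727*(-1/1298) = 1347 - 4727/1298 = 1743679/1298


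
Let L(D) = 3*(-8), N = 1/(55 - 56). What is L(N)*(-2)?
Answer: 48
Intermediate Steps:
N = -1 (N = 1/(-1) = -1)
L(D) = -24
L(N)*(-2) = -24*(-2) = 48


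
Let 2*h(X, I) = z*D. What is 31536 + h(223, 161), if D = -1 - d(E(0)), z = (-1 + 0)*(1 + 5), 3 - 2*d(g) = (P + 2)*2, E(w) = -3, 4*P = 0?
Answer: 63075/2 ≈ 31538.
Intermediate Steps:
P = 0 (P = (1/4)*0 = 0)
d(g) = -1/2 (d(g) = 3/2 - (0 + 2)*2/2 = 3/2 - 2 = -1/2)
z = -6 (z = -1*6 = -6)
D = -1/2 (D = -1 - 1*(-1/2) = -1 + 1/2 = -1/2 ≈ -0.50000)
h(X, I) = 3/2 (h(X, I) = (-6*(-1/2))/2 = (1/2)*3 = 3/2)
31536 + h(223, 161) = 31536 + 3/2 = 63075/2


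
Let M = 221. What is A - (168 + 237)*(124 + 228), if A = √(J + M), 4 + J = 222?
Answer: -142560 + √439 ≈ -1.4254e+5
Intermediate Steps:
J = 218 (J = -4 + 222 = 218)
A = √439 (A = √(218 + 221) = √439 ≈ 20.952)
A - (168 + 237)*(124 + 228) = √439 - (168 + 237)*(124 + 228) = √439 - 405*352 = √439 - 1*142560 = √439 - 142560 = -142560 + √439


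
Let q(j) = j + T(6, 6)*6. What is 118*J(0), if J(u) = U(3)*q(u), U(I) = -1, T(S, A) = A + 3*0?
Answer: -4248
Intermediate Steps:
T(S, A) = A (T(S, A) = A + 0 = A)
q(j) = 36 + j (q(j) = j + 6*6 = j + 36 = 36 + j)
J(u) = -36 - u (J(u) = -(36 + u) = -36 - u)
118*J(0) = 118*(-36 - 1*0) = 118*(-36 + 0) = 118*(-36) = -4248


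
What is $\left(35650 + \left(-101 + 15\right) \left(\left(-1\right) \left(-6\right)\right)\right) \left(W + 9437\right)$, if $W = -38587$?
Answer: $-1024156100$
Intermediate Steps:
$\left(35650 + \left(-101 + 15\right) \left(\left(-1\right) \left(-6\right)\right)\right) \left(W + 9437\right) = \left(35650 + \left(-101 + 15\right) \left(\left(-1\right) \left(-6\right)\right)\right) \left(-38587 + 9437\right) = \left(35650 - 516\right) \left(-29150\right) = 35134 \left(-29150\right) = -1024156100$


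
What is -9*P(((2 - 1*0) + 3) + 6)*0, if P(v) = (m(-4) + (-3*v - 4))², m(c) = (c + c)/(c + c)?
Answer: 0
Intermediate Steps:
m(c) = 1 (m(c) = (2*c)/((2*c)) = (2*c)*(1/(2*c)) = 1)
P(v) = (-3 - 3*v)² (P(v) = (1 + (-3*v - 4))² = (1 + (-4 - 3*v))² = (-3 - 3*v)²)
-9*P(((2 - 1*0) + 3) + 6)*0 = -81*(1 + (((2 - 1*0) + 3) + 6))²*0 = -81*(1 + (((2 + 0) + 3) + 6))²*0 = -81*(1 + ((2 + 3) + 6))²*0 = -81*(1 + (5 + 6))²*0 = -81*(1 + 11)²*0 = -81*12²*0 = -81*144*0 = -9*1296*0 = -11664*0 = 0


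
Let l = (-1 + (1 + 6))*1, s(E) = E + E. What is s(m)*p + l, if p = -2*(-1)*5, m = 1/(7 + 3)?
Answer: 8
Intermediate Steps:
m = ⅒ (m = 1/10 = ⅒ ≈ 0.10000)
p = 10 (p = 2*5 = 10)
s(E) = 2*E
l = 6 (l = (-1 + 7)*1 = 6*1 = 6)
s(m)*p + l = (2*(⅒))*10 + 6 = (⅕)*10 + 6 = 2 + 6 = 8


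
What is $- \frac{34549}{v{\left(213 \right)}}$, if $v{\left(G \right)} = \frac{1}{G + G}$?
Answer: $-14717874$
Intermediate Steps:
$v{\left(G \right)} = \frac{1}{2 G}$
$- \frac{34549}{v{\left(213 \right)}} = - \frac{34549}{\frac{1}{2} \cdot \frac{1}{213}} = - 34549 \frac{1}{\frac{1}{426}} = \left(-34549\right) 426 = -14717874$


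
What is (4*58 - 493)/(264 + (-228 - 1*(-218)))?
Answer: -261/254 ≈ -1.0276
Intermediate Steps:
(4*58 - 493)/(264 + (-228 - 1*(-218))) = (232 - 493)/(264 + (-228 + 218)) = -261/(264 - 10) = -261/254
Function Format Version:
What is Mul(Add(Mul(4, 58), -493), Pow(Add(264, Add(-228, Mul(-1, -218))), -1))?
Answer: Rational(-261, 254) ≈ -1.0276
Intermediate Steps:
Mul(Add(Mul(4, 58), -493), Pow(Add(264, Add(-228, Mul(-1, -218))), -1)) = Mul(Add(232, -493), Pow(Add(264, Add(-228, 218)), -1)) = Mul(-261, Pow(Add(264, -10), -1)) = Mul(-261, Pow(254, -1)) = Mul(-261, Rational(1, 254)) = Rational(-261, 254)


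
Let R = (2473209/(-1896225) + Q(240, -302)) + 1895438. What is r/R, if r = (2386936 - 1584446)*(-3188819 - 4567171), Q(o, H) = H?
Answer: -1311366932724777500/399289087599 ≈ -3.2843e+6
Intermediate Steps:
R = 1197867262797/632075 (R = (2473209/(-1896225) - 302) + 1895438 = (2473209*(-1/1896225) - 302) + 1895438 = (-824403/632075 - 302) + 1895438 = -191711053/632075 + 1895438 = 1197867262797/632075 ≈ 1.8951e+6)
r = -6224104415100 (r = 802490*(-7755990) = -6224104415100)
r/R = -6224104415100/1197867262797/632075 = -6224104415100*632075/1197867262797 = -1311366932724777500/399289087599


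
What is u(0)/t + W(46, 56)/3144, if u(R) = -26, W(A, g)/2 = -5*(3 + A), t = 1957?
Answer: -520337/3076404 ≈ -0.16914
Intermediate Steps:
W(A, g) = -30 - 10*A (W(A, g) = 2*(-5*(3 + A)) = 2*(-15 - 5*A) = -30 - 10*A)
u(0)/t + W(46, 56)/3144 = -26/1957 + (-30 - 10*46)/3144 = -26*1/1957 + (-30 - 460)*(1/3144) = -26/1957 - 490*1/3144 = -26/1957 - 245/1572 = -520337/3076404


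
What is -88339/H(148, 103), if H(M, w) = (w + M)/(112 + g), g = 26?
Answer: -12190782/251 ≈ -48569.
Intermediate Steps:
H(M, w) = M/138 + w/138 (H(M, w) = (w + M)/(112 + 26) = (M + w)/138 = (M + w)*(1/138) = M/138 + w/138)
-88339/H(148, 103) = -88339/((1/138)*148 + (1/138)*103) = -88339/(74/69 + 103/138) = -88339/251/138 = -88339*138/251 = -12190782/251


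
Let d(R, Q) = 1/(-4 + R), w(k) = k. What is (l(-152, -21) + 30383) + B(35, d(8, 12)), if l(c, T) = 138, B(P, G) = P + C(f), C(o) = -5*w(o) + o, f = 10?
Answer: 30516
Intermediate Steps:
C(o) = -4*o (C(o) = -5*o + o = -4*o)
B(P, G) = -40 + P (B(P, G) = P - 4*10 = P - 40 = -40 + P)
(l(-152, -21) + 30383) + B(35, d(8, 12)) = (138 + 30383) + (-40 + 35) = 30521 - 5 = 30516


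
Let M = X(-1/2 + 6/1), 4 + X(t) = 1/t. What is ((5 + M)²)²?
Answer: 28561/14641 ≈ 1.9508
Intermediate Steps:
X(t) = -4 + 1/t
M = -42/11 (M = -4 + 1/(-1/2 + 6/1) = -4 + 1/(-1*½ + 6*1) = -4 + 1/(-½ + 6) = -4 + 1/(11/2) = -4 + 2/11 = -42/11 ≈ -3.8182)
((5 + M)²)² = ((5 - 42/11)²)² = ((13/11)²)² = (169/121)² = 28561/14641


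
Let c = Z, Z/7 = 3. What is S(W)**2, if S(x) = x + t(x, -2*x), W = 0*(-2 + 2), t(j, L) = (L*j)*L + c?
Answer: 441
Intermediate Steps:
Z = 21 (Z = 7*3 = 21)
c = 21
t(j, L) = 21 + j*L**2 (t(j, L) = (L*j)*L + 21 = j*L**2 + 21 = 21 + j*L**2)
W = 0 (W = 0*0 = 0)
S(x) = 21 + x + 4*x**3 (S(x) = x + (21 + x*(-2*x)**2) = x + (21 + x*(4*x**2)) = x + (21 + 4*x**3) = 21 + x + 4*x**3)
S(W)**2 = (21 + 0 + 4*0**3)**2 = (21 + 0 + 4*0)**2 = (21 + 0 + 0)**2 = 21**2 = 441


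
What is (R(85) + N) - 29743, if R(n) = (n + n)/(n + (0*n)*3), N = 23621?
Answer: -6120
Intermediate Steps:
R(n) = 2 (R(n) = (2*n)/(n + 0*3) = (2*n)/(n + 0) = (2*n)/n = 2)
(R(85) + N) - 29743 = (2 + 23621) - 29743 = 23623 - 29743 = -6120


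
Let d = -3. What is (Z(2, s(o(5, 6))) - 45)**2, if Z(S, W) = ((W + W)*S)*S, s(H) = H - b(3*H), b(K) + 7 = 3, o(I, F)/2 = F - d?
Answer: 17161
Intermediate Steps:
o(I, F) = 6 + 2*F (o(I, F) = 2*(F - 1*(-3)) = 2*(F + 3) = 2*(3 + F) = 6 + 2*F)
b(K) = -4 (b(K) = -7 + 3 = -4)
s(H) = 4 + H (s(H) = H - 1*(-4) = H + 4 = 4 + H)
Z(S, W) = 2*W*S**2 (Z(S, W) = ((2*W)*S)*S = (2*S*W)*S = 2*W*S**2)
(Z(2, s(o(5, 6))) - 45)**2 = (2*(4 + (6 + 2*6))*2**2 - 45)**2 = (2*(4 + (6 + 12))*4 - 45)**2 = (2*(4 + 18)*4 - 45)**2 = (2*22*4 - 45)**2 = (176 - 45)**2 = 131**2 = 17161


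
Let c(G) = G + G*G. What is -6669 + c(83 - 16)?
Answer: -2113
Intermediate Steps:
c(G) = G + G²
-6669 + c(83 - 16) = -6669 + (83 - 16)*(1 + (83 - 16)) = -6669 + 67*(1 + 67) = -6669 + 67*68 = -6669 + 4556 = -2113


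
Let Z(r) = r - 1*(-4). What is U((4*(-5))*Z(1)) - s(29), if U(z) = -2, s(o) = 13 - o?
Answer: 14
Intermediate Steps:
Z(r) = 4 + r (Z(r) = r + 4 = 4 + r)
U((4*(-5))*Z(1)) - s(29) = -2 - (13 - 1*29) = -2 - (13 - 29) = -2 - 1*(-16) = -2 + 16 = 14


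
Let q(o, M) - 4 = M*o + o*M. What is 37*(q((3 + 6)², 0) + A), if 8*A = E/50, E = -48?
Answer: 3589/25 ≈ 143.56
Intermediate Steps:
q(o, M) = 4 + 2*M*o (q(o, M) = 4 + (M*o + o*M) = 4 + (M*o + M*o) = 4 + 2*M*o)
A = -3/25 (A = (-48/50)/8 = (-48*1/50)/8 = (⅛)*(-24/25) = -3/25 ≈ -0.12000)
37*(q((3 + 6)², 0) + A) = 37*((4 + 2*0*(3 + 6)²) - 3/25) = 37*((4 + 2*0*9²) - 3/25) = 37*((4 + 2*0*81) - 3/25) = 37*((4 + 0) - 3/25) = 37*(4 - 3/25) = 37*(97/25) = 3589/25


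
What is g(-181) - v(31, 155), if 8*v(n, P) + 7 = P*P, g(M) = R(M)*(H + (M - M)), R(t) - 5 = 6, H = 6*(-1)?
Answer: -12273/4 ≈ -3068.3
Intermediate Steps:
H = -6
R(t) = 11 (R(t) = 5 + 6 = 11)
g(M) = -66 (g(M) = 11*(-6 + (M - M)) = 11*(-6 + 0) = 11*(-6) = -66)
v(n, P) = -7/8 + P²/8 (v(n, P) = -7/8 + (P*P)/8 = -7/8 + P²/8)
g(-181) - v(31, 155) = -66 - (-7/8 + (⅛)*155²) = -66 - (-7/8 + (⅛)*24025) = -66 - (-7/8 + 24025/8) = -66 - 1*12009/4 = -66 - 12009/4 = -12273/4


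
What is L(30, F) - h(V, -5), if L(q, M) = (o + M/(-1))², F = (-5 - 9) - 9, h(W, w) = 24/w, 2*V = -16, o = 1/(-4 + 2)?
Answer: 10221/20 ≈ 511.05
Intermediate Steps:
o = -½ (o = 1/(-2) = -½ ≈ -0.50000)
V = -8 (V = (½)*(-16) = -8)
F = -23 (F = -14 - 9 = -23)
L(q, M) = (-½ - M)² (L(q, M) = (-½ + M/(-1))² = (-½ + M*(-1))² = (-½ - M)²)
L(30, F) - h(V, -5) = (1 + 2*(-23))²/4 - 24/(-5) = (1 - 46)²/4 - 24*(-1)/5 = (¼)*(-45)² - 1*(-24/5) = (¼)*2025 + 24/5 = 2025/4 + 24/5 = 10221/20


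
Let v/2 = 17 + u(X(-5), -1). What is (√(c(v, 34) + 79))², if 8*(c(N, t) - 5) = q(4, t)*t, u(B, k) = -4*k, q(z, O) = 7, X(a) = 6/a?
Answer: 455/4 ≈ 113.75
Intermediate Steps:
v = 42 (v = 2*(17 - 4*(-1)) = 2*(17 + 4) = 2*21 = 42)
c(N, t) = 5 + 7*t/8 (c(N, t) = 5 + (7*t)/8 = 5 + 7*t/8)
(√(c(v, 34) + 79))² = (√((5 + (7/8)*34) + 79))² = (√((5 + 119/4) + 79))² = (√(139/4 + 79))² = (√(455/4))² = (√455/2)² = 455/4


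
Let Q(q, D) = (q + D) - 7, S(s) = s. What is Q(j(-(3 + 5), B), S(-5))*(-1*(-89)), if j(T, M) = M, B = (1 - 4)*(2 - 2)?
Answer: -1068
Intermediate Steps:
B = 0 (B = -3*0 = 0)
Q(q, D) = -7 + D + q (Q(q, D) = (D + q) - 7 = -7 + D + q)
Q(j(-(3 + 5), B), S(-5))*(-1*(-89)) = (-7 - 5 + 0)*(-1*(-89)) = -12*89 = -1068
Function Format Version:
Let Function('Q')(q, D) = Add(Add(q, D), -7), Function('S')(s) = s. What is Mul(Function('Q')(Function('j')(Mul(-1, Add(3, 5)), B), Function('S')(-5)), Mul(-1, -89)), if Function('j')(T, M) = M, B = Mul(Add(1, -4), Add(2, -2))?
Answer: -1068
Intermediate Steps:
B = 0 (B = Mul(-3, 0) = 0)
Function('Q')(q, D) = Add(-7, D, q) (Function('Q')(q, D) = Add(Add(D, q), -7) = Add(-7, D, q))
Mul(Function('Q')(Function('j')(Mul(-1, Add(3, 5)), B), Function('S')(-5)), Mul(-1, -89)) = Mul(Add(-7, -5, 0), Mul(-1, -89)) = Mul(-12, 89) = -1068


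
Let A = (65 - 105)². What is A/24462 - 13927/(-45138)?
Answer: 68817179/184027626 ≈ 0.37395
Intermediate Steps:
A = 1600 (A = (-40)² = 1600)
A/24462 - 13927/(-45138) = 1600/24462 - 13927/(-45138) = 1600*(1/24462) - 13927*(-1/45138) = 800/12231 + 13927/45138 = 68817179/184027626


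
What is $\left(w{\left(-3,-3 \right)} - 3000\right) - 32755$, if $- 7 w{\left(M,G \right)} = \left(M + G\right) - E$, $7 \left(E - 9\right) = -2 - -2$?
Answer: $- \frac{250270}{7} \approx -35753.0$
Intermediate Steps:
$E = 9$ ($E = 9 + \frac{-2 - -2}{7} = 9 + \frac{-2 + 2}{7} = 9 + \frac{1}{7} \cdot 0 = 9 + 0 = 9$)
$w{\left(M,G \right)} = \frac{9}{7} - \frac{G}{7} - \frac{M}{7}$ ($w{\left(M,G \right)} = - \frac{\left(M + G\right) - 9}{7} = - \frac{\left(G + M\right) - 9}{7} = - \frac{-9 + G + M}{7} = \frac{9}{7} - \frac{G}{7} - \frac{M}{7}$)
$\left(w{\left(-3,-3 \right)} - 3000\right) - 32755 = \left(\left(\frac{9}{7} - - \frac{3}{7} - - \frac{3}{7}\right) - 3000\right) - 32755 = \left(\left(\frac{9}{7} + \frac{3}{7} + \frac{3}{7}\right) - 3000\right) - 32755 = \left(\frac{15}{7} - 3000\right) - 32755 = - \frac{20985}{7} - 32755 = - \frac{250270}{7}$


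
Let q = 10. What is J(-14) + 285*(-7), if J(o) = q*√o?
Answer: -1995 + 10*I*√14 ≈ -1995.0 + 37.417*I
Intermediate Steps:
J(o) = 10*√o
J(-14) + 285*(-7) = 10*√(-14) + 285*(-7) = 10*(I*√14) - 1995 = 10*I*√14 - 1995 = -1995 + 10*I*√14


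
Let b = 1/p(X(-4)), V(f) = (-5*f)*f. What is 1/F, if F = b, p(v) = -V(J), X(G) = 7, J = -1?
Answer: 5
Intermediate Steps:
V(f) = -5*f²
p(v) = 5 (p(v) = -(-5)*(-1)² = -(-5) = -1*(-5) = 5)
b = ⅕ (b = 1/5 = ⅕ ≈ 0.20000)
F = ⅕ ≈ 0.20000
1/F = 1/(⅕) = 5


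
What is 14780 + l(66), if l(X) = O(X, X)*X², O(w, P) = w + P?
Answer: 589772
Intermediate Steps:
O(w, P) = P + w
l(X) = 2*X³ (l(X) = (X + X)*X² = (2*X)*X² = 2*X³)
14780 + l(66) = 14780 + 2*66³ = 14780 + 2*287496 = 14780 + 574992 = 589772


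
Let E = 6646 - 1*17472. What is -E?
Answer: 10826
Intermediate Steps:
E = -10826 (E = 6646 - 17472 = -10826)
-E = -1*(-10826) = 10826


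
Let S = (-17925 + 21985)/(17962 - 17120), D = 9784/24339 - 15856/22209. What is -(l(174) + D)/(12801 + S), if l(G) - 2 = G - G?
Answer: -128049026818/971404322832867 ≈ -0.00013182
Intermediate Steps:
D = -56208776/180181617 (D = 9784*(1/24339) - 15856*1/22209 = 9784/24339 - 15856/22209 = -56208776/180181617 ≈ -0.31196)
S = 2030/421 (S = 4060/842 = 4060*(1/842) = 2030/421 ≈ 4.8219)
l(G) = 2 (l(G) = 2 + (G - G) = 2 + 0 = 2)
-(l(174) + D)/(12801 + S) = -(2 - 56208776/180181617)/(12801 + 2030/421) = -304154458/(180181617*5391251/421) = -304154458*421/(180181617*5391251) = -1*128049026818/971404322832867 = -128049026818/971404322832867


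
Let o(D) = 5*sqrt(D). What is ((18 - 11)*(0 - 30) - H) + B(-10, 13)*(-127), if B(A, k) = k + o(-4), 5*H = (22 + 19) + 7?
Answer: -9353/5 - 1270*I ≈ -1870.6 - 1270.0*I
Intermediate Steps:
H = 48/5 (H = ((22 + 19) + 7)/5 = (41 + 7)/5 = (1/5)*48 = 48/5 ≈ 9.6000)
B(A, k) = k + 10*I (B(A, k) = k + 5*sqrt(-4) = k + 5*(2*I) = k + 10*I)
((18 - 11)*(0 - 30) - H) + B(-10, 13)*(-127) = ((18 - 11)*(0 - 30) - 1*48/5) + (13 + 10*I)*(-127) = (7*(-30) - 48/5) + (-1651 - 1270*I) = (-210 - 48/5) + (-1651 - 1270*I) = -1098/5 + (-1651 - 1270*I) = -9353/5 - 1270*I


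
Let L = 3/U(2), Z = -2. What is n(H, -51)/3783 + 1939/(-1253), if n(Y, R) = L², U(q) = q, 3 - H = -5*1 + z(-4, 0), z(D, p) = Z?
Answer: -1396651/902876 ≈ -1.5469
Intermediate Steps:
z(D, p) = -2
H = 10 (H = 3 - (-5*1 - 2) = 3 - (-5 - 2) = 3 - 1*(-7) = 3 + 7 = 10)
L = 3/2 ≈ 1.5000
n(Y, R) = 9/4 (n(Y, R) = (3/2)² = 9/4)
n(H, -51)/3783 + 1939/(-1253) = (9/4)/3783 + 1939/(-1253) = (9/4)*(1/3783) + 1939*(-1/1253) = 3/5044 - 277/179 = -1396651/902876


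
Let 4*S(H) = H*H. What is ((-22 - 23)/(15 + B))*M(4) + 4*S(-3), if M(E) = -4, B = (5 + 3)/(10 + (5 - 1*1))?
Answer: 2241/109 ≈ 20.560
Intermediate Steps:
B = 4/7 (B = 8/(10 + (5 - 1)) = 8/(10 + 4) = 8/14 = 8*(1/14) = 4/7 ≈ 0.57143)
S(H) = H²/4 (S(H) = (H*H)/4 = H²/4)
((-22 - 23)/(15 + B))*M(4) + 4*S(-3) = ((-22 - 23)/(15 + 4/7))*(-4) + 4*((¼)*(-3)²) = -45/109/7*(-4) + 4*((¼)*9) = -45*7/109*(-4) + 4*(9/4) = -315/109*(-4) + 9 = 1260/109 + 9 = 2241/109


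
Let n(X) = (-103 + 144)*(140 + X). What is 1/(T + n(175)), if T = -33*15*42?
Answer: -1/7875 ≈ -0.00012698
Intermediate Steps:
n(X) = 5740 + 41*X (n(X) = 41*(140 + X) = 5740 + 41*X)
T = -20790 (T = -495*42 = -20790)
1/(T + n(175)) = 1/(-20790 + (5740 + 41*175)) = 1/(-20790 + (5740 + 7175)) = 1/(-20790 + 12915) = 1/(-7875) = -1/7875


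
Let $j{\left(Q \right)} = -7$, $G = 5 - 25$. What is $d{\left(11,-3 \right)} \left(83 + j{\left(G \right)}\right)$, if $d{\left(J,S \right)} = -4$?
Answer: $-304$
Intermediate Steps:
$G = -20$ ($G = 5 - 25 = -20$)
$d{\left(11,-3 \right)} \left(83 + j{\left(G \right)}\right) = - 4 \left(83 - 7\right) = \left(-4\right) 76 = -304$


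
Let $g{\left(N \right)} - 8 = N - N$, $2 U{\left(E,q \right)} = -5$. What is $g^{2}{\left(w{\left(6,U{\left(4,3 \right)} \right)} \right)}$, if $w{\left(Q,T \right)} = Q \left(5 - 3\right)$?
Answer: $64$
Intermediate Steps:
$U{\left(E,q \right)} = - \frac{5}{2}$ ($U{\left(E,q \right)} = \frac{1}{2} \left(-5\right) = - \frac{5}{2}$)
$w{\left(Q,T \right)} = 2 Q$ ($w{\left(Q,T \right)} = Q \left(5 - 3\right) = Q 2 = 2 Q$)
$g{\left(N \right)} = 8$ ($g{\left(N \right)} = 8 + \left(N - N\right) = 8 + 0 = 8$)
$g^{2}{\left(w{\left(6,U{\left(4,3 \right)} \right)} \right)} = 8^{2} = 64$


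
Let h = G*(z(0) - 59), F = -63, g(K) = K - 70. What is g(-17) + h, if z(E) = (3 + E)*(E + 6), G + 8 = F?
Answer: 2824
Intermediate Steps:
g(K) = -70 + K
G = -71 (G = -8 - 63 = -71)
z(E) = (3 + E)*(6 + E)
h = 2911 (h = -71*((18 + 0**2 + 9*0) - 59) = -71*((18 + 0 + 0) - 59) = -71*(18 - 59) = -71*(-41) = 2911)
g(-17) + h = (-70 - 17) + 2911 = -87 + 2911 = 2824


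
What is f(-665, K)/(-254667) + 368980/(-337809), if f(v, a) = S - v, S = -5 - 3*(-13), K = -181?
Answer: -31401052717/28676268201 ≈ -1.0950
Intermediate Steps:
S = 34 (S = -5 + 39 = 34)
f(v, a) = 34 - v
f(-665, K)/(-254667) + 368980/(-337809) = (34 - 1*(-665))/(-254667) + 368980/(-337809) = (34 + 665)*(-1/254667) + 368980*(-1/337809) = 699*(-1/254667) - 368980/337809 = -233/84889 - 368980/337809 = -31401052717/28676268201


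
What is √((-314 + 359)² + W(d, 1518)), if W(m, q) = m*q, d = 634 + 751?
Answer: √2104455 ≈ 1450.7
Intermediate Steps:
d = 1385
√((-314 + 359)² + W(d, 1518)) = √((-314 + 359)² + 1385*1518) = √(45² + 2102430) = √(2025 + 2102430) = √2104455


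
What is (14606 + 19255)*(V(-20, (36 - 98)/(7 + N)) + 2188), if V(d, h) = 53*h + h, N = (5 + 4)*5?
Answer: 934800627/13 ≈ 7.1908e+7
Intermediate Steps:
N = 45 (N = 9*5 = 45)
V(d, h) = 54*h
(14606 + 19255)*(V(-20, (36 - 98)/(7 + N)) + 2188) = (14606 + 19255)*(54*((36 - 98)/(7 + 45)) + 2188) = 33861*(54*(-62/52) + 2188) = 33861*(54*(-62*1/52) + 2188) = 33861*(54*(-31/26) + 2188) = 33861*(-837/13 + 2188) = 33861*(27607/13) = 934800627/13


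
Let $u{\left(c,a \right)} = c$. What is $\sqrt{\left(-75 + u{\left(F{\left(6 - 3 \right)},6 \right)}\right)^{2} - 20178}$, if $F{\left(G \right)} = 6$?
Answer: $3 i \sqrt{1713} \approx 124.17 i$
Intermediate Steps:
$\sqrt{\left(-75 + u{\left(F{\left(6 - 3 \right)},6 \right)}\right)^{2} - 20178} = \sqrt{\left(-75 + 6\right)^{2} - 20178} = \sqrt{\left(-69\right)^{2} - 20178} = \sqrt{4761 - 20178} = \sqrt{-15417} = 3 i \sqrt{1713}$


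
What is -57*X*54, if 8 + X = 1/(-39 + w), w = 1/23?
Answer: 11066949/448 ≈ 24703.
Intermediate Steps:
w = 1/23 ≈ 0.043478
X = -7191/896 (X = -8 + 1/(-39 + 1/23) = -8 + 1/(-896/23) = -8 - 23/896 = -7191/896 ≈ -8.0257)
-57*X*54 = -57*(-7191/896)*54 = (409887/896)*54 = 11066949/448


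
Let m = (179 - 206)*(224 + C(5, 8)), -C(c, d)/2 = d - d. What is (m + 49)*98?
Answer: -587902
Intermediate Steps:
C(c, d) = 0 (C(c, d) = -2*(d - d) = -2*0 = 0)
m = -6048 (m = (179 - 206)*(224 + 0) = -27*224 = -6048)
(m + 49)*98 = (-6048 + 49)*98 = -5999*98 = -587902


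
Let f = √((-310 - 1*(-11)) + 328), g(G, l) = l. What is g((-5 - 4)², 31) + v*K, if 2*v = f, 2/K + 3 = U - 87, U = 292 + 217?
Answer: 31 + √29/419 ≈ 31.013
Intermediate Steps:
U = 509
K = 2/419 (K = 2/(-3 + (509 - 87)) = 2/(-3 + 422) = 2/419 ≈ 0.0047733)
f = √29 (f = √((-310 + 11) + 328) = √(-299 + 328) = √29 ≈ 5.3852)
v = √29/2 ≈ 2.6926
g((-5 - 4)², 31) + v*K = 31 + (√29/2)*(2/419) = 31 + √29/419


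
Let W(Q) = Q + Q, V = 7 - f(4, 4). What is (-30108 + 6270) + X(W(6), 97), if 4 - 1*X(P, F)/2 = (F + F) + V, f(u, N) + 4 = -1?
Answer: -24242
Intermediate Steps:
f(u, N) = -5 (f(u, N) = -4 - 1 = -5)
V = 12 (V = 7 - 1*(-5) = 7 + 5 = 12)
W(Q) = 2*Q
X(P, F) = -16 - 4*F (X(P, F) = 8 - 2*((F + F) + 12) = 8 - 2*(2*F + 12) = 8 - 2*(12 + 2*F) = 8 + (-24 - 4*F) = -16 - 4*F)
(-30108 + 6270) + X(W(6), 97) = (-30108 + 6270) + (-16 - 4*97) = -23838 + (-16 - 388) = -23838 - 404 = -24242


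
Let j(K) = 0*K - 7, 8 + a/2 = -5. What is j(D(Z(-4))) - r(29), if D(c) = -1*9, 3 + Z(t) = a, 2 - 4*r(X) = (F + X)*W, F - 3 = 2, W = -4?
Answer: -83/2 ≈ -41.500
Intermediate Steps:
a = -26 (a = -16 + 2*(-5) = -16 - 10 = -26)
F = 5 (F = 3 + 2 = 5)
r(X) = 11/2 + X (r(X) = 1/2 - (5 + X)*(-4)/4 = 1/2 - (-20 - 4*X)/4 = 1/2 + (5 + X) = 11/2 + X)
Z(t) = -29 (Z(t) = -3 - 26 = -29)
D(c) = -9
j(K) = -7 (j(K) = 0 - 7 = -7)
j(D(Z(-4))) - r(29) = -7 - (11/2 + 29) = -7 - 1*69/2 = -7 - 69/2 = -83/2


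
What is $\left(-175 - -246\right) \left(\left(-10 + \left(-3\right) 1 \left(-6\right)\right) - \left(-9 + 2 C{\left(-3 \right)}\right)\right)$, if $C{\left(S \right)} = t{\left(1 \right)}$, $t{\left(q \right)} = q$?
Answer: $1065$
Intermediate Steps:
$C{\left(S \right)} = 1$
$\left(-175 - -246\right) \left(\left(-10 + \left(-3\right) 1 \left(-6\right)\right) - \left(-9 + 2 C{\left(-3 \right)}\right)\right) = \left(-175 - -246\right) \left(\left(-10 + \left(-3\right) 1 \left(-6\right)\right) + \left(\left(-2\right) 1 + 9\right)\right) = \left(-175 + 246\right) \left(\left(-10 - -18\right) + \left(-2 + 9\right)\right) = 71 \left(\left(-10 + 18\right) + 7\right) = 71 \left(8 + 7\right) = 71 \cdot 15 = 1065$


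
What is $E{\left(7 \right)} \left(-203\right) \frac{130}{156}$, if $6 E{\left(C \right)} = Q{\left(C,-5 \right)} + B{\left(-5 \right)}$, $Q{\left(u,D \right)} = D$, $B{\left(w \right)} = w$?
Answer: $\frac{5075}{18} \approx 281.94$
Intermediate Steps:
$E{\left(C \right)} = - \frac{5}{3}$ ($E{\left(C \right)} = \frac{-5 - 5}{6} = \frac{1}{6} \left(-10\right) = - \frac{5}{3}$)
$E{\left(7 \right)} \left(-203\right) \frac{130}{156} = \left(- \frac{5}{3}\right) \left(-203\right) \frac{130}{156} = \frac{1015 \cdot 130 \cdot \frac{1}{156}}{3} = \frac{1015}{3} \cdot \frac{5}{6} = \frac{5075}{18}$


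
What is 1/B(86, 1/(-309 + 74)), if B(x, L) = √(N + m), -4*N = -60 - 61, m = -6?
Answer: 2*√97/97 ≈ 0.20307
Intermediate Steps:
N = 121/4 (N = -(-60 - 61)/4 = -¼*(-121) = 121/4 ≈ 30.250)
B(x, L) = √97/2 (B(x, L) = √(121/4 - 6) = √(97/4) = √97/2)
1/B(86, 1/(-309 + 74)) = 1/(√97/2) = 2*√97/97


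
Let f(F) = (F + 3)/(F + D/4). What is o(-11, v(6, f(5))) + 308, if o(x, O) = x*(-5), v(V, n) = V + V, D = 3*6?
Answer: 363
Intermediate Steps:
D = 18
f(F) = (3 + F)/(9/2 + F) (f(F) = (F + 3)/(F + 18/4) = (3 + F)/(F + 18*(¼)) = (3 + F)/(F + 9/2) = (3 + F)/(9/2 + F))
v(V, n) = 2*V
o(x, O) = -5*x
o(-11, v(6, f(5))) + 308 = -5*(-11) + 308 = 55 + 308 = 363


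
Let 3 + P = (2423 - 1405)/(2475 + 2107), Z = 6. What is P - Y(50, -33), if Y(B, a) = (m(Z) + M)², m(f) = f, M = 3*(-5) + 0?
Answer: -191935/2291 ≈ -83.778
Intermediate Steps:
M = -15 (M = -15 + 0 = -15)
Y(B, a) = 81 (Y(B, a) = (6 - 15)² = (-9)² = 81)
P = -6364/2291 (P = -3 + (2423 - 1405)/(2475 + 2107) = -3 + 1018/4582 = -3 + 1018*(1/4582) = -3 + 509/2291 = -6364/2291 ≈ -2.7778)
P - Y(50, -33) = -6364/2291 - 1*81 = -6364/2291 - 81 = -191935/2291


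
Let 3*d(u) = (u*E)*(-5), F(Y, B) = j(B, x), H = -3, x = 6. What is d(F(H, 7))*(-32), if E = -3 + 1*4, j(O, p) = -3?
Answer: -160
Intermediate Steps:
E = 1 (E = -3 + 4 = 1)
F(Y, B) = -3
d(u) = -5*u/3 (d(u) = ((u*1)*(-5))/3 = (u*(-5))/3 = (-5*u)/3 = -5*u/3)
d(F(H, 7))*(-32) = -5/3*(-3)*(-32) = 5*(-32) = -160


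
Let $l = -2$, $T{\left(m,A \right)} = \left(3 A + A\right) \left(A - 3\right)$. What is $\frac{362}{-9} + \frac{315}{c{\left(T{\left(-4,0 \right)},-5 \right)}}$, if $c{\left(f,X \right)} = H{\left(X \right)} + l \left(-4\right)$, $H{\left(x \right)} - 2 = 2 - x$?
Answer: $- \frac{3319}{153} \approx -21.693$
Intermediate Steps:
$H{\left(x \right)} = 4 - x$ ($H{\left(x \right)} = 2 - \left(-2 + x\right) = 4 - x$)
$T{\left(m,A \right)} = 4 A \left(-3 + A\right)$
$c{\left(f,X \right)} = 12 - X$ ($c{\left(f,X \right)} = \left(4 - X\right) - -8 = \left(4 - X\right) + 8 = 12 - X$)
$\frac{362}{-9} + \frac{315}{c{\left(T{\left(-4,0 \right)},-5 \right)}} = \frac{362}{-9} + \frac{315}{12 - -5} = 362 \left(- \frac{1}{9}\right) + \frac{315}{12 + 5} = - \frac{362}{9} + \frac{315}{17} = - \frac{3319}{153}$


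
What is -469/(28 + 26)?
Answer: -469/54 ≈ -8.6852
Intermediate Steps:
-469/(28 + 26) = -469/54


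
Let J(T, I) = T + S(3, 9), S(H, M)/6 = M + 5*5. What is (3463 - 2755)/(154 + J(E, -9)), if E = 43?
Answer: 708/401 ≈ 1.7656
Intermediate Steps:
S(H, M) = 150 + 6*M (S(H, M) = 6*(M + 5*5) = 6*(M + 25) = 6*(25 + M) = 150 + 6*M)
J(T, I) = 204 + T (J(T, I) = T + (150 + 6*9) = T + (150 + 54) = T + 204 = 204 + T)
(3463 - 2755)/(154 + J(E, -9)) = (3463 - 2755)/(154 + (204 + 43)) = 708/(154 + 247) = 708/401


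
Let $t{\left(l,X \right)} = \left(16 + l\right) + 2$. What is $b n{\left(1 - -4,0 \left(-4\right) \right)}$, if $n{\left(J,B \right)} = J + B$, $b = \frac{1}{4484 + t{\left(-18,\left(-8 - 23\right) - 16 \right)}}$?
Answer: $\frac{5}{4484} \approx 0.0011151$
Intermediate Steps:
$t{\left(l,X \right)} = 18 + l$
$b = \frac{1}{4484}$ ($b = \frac{1}{4484 + \left(18 - 18\right)} = \frac{1}{4484 + 0} = \frac{1}{4484} \approx 0.00022302$)
$n{\left(J,B \right)} = B + J$
$b n{\left(1 - -4,0 \left(-4\right) \right)} = \frac{0 \left(-4\right) + \left(1 - -4\right)}{4484} = \frac{0 + \left(1 + 4\right)}{4484} = \frac{0 + 5}{4484} = \frac{1}{4484} \cdot 5 = \frac{5}{4484}$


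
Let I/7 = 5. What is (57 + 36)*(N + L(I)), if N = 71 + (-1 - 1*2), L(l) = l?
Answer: 9579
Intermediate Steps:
I = 35 (I = 7*5 = 35)
N = 68 (N = 71 + (-1 - 2) = 71 - 3 = 68)
(57 + 36)*(N + L(I)) = (57 + 36)*(68 + 35) = 93*103 = 9579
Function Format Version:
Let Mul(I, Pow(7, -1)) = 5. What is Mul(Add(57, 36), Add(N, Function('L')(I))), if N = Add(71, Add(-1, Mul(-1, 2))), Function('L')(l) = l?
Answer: 9579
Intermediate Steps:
I = 35 (I = Mul(7, 5) = 35)
N = 68 (N = Add(71, Add(-1, -2)) = Add(71, -3) = 68)
Mul(Add(57, 36), Add(N, Function('L')(I))) = Mul(Add(57, 36), Add(68, 35)) = Mul(93, 103) = 9579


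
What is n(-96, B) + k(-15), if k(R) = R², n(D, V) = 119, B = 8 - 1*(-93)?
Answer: 344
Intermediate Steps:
B = 101 (B = 8 + 93 = 101)
n(-96, B) + k(-15) = 119 + (-15)² = 119 + 225 = 344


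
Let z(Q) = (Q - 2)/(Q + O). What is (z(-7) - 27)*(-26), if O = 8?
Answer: 936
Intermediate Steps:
z(Q) = (-2 + Q)/(8 + Q) (z(Q) = (Q - 2)/(Q + 8) = (-2 + Q)/(8 + Q))
(z(-7) - 27)*(-26) = ((-2 - 7)/(8 - 7) - 27)*(-26) = (-9/1 - 27)*(-26) = (1*(-9) - 27)*(-26) = (-9 - 27)*(-26) = -36*(-26) = 936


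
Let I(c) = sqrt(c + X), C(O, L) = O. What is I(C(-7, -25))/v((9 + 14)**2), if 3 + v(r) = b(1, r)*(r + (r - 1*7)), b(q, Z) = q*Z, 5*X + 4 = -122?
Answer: I*sqrt(805)/2779880 ≈ 1.0206e-5*I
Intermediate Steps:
X = -126/5 (X = -4/5 + (1/5)*(-122) = -4/5 - 122/5 = -126/5 ≈ -25.200)
b(q, Z) = Z*q
I(c) = sqrt(-126/5 + c) (I(c) = sqrt(c - 126/5) = sqrt(-126/5 + c))
v(r) = -3 + r*(-7 + 2*r) (v(r) = -3 + (r*1)*(r + (r - 1*7)) = -3 + r*(r + (r - 7)) = -3 + r*(r + (-7 + r)) = -3 + r*(-7 + 2*r))
I(C(-7, -25))/v((9 + 14)**2) = (sqrt(-630 + 25*(-7))/5)/(-3 - 7*(9 + 14)**2 + 2*((9 + 14)**2)**2) = (sqrt(-630 - 175)/5)/(-3 - 7*23**2 + 2*(23**2)**2) = (sqrt(-805)/5)/(-3 - 7*529 + 2*529**2) = ((I*sqrt(805))/5)/(-3 - 3703 + 2*279841) = (I*sqrt(805)/5)/(-3 - 3703 + 559682) = (I*sqrt(805)/5)/555976 = (I*sqrt(805)/5)*(1/555976) = I*sqrt(805)/2779880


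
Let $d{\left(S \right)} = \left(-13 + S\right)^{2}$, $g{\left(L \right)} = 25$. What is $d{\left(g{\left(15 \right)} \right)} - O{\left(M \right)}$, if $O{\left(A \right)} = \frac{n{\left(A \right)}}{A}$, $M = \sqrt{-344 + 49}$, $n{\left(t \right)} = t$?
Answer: $143$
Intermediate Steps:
$M = i \sqrt{295}$ ($M = \sqrt{-295} = i \sqrt{295} \approx 17.176 i$)
$O{\left(A \right)} = 1$ ($O{\left(A \right)} = \frac{A}{A} = 1$)
$d{\left(g{\left(15 \right)} \right)} - O{\left(M \right)} = \left(-13 + 25\right)^{2} - 1 = 12^{2} - 1 = 144 - 1 = 143$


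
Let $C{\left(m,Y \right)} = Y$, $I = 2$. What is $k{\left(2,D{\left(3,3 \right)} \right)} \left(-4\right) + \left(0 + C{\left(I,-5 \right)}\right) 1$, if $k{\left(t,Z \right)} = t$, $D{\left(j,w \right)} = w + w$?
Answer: $-13$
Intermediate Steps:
$D{\left(j,w \right)} = 2 w$
$k{\left(2,D{\left(3,3 \right)} \right)} \left(-4\right) + \left(0 + C{\left(I,-5 \right)}\right) 1 = 2 \left(-4\right) + \left(0 - 5\right) 1 = -8 - 5 = -13$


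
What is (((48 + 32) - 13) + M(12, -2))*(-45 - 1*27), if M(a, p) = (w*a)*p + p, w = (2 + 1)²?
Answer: 10872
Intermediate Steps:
w = 9 (w = 3² = 9)
M(a, p) = p + 9*a*p (M(a, p) = (9*a)*p + p = 9*a*p + p = p + 9*a*p)
(((48 + 32) - 13) + M(12, -2))*(-45 - 1*27) = (((48 + 32) - 13) - 2*(1 + 9*12))*(-45 - 1*27) = ((80 - 13) - 2*(1 + 108))*(-45 - 27) = (67 - 2*109)*(-72) = (67 - 218)*(-72) = -151*(-72) = 10872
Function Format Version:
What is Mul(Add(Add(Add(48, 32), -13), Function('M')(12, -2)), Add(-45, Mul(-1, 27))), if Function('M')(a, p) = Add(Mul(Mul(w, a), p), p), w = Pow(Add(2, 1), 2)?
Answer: 10872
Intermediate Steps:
w = 9 (w = Pow(3, 2) = 9)
Function('M')(a, p) = Add(p, Mul(9, a, p)) (Function('M')(a, p) = Add(Mul(Mul(9, a), p), p) = Add(Mul(9, a, p), p) = Add(p, Mul(9, a, p)))
Mul(Add(Add(Add(48, 32), -13), Function('M')(12, -2)), Add(-45, Mul(-1, 27))) = Mul(Add(Add(Add(48, 32), -13), Mul(-2, Add(1, Mul(9, 12)))), Add(-45, Mul(-1, 27))) = Mul(Add(Add(80, -13), Mul(-2, Add(1, 108))), Add(-45, -27)) = Mul(Add(67, Mul(-2, 109)), -72) = Mul(Add(67, -218), -72) = Mul(-151, -72) = 10872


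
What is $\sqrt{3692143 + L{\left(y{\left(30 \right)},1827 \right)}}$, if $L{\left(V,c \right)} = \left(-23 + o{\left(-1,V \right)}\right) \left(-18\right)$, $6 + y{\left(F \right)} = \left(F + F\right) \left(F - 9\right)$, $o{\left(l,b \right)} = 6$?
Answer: $\sqrt{3692449} \approx 1921.6$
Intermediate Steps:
$y{\left(F \right)} = -6 + 2 F \left(-9 + F\right)$ ($y{\left(F \right)} = -6 + \left(F + F\right) \left(F - 9\right) = -6 + 2 F \left(-9 + F\right)$)
$L{\left(V,c \right)} = 306$ ($L{\left(V,c \right)} = \left(-23 + 6\right) \left(-18\right) = \left(-17\right) \left(-18\right) = 306$)
$\sqrt{3692143 + L{\left(y{\left(30 \right)},1827 \right)}} = \sqrt{3692143 + 306} = \sqrt{3692449}$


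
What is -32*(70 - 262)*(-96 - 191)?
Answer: -1763328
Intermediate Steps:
-32*(70 - 262)*(-96 - 191) = -(-6144)*(-287) = -32*55104 = -1763328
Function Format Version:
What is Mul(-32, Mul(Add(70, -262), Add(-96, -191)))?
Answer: -1763328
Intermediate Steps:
Mul(-32, Mul(Add(70, -262), Add(-96, -191))) = Mul(-32, Mul(-192, -287)) = Mul(-32, 55104) = -1763328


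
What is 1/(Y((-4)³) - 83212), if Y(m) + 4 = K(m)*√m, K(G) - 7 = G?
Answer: -5201/432819412 + 57*I/865638824 ≈ -1.2017e-5 + 6.5847e-8*I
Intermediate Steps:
K(G) = 7 + G
Y(m) = -4 + √m*(7 + m) (Y(m) = -4 + (7 + m)*√m = -4 + √m*(7 + m))
1/(Y((-4)³) - 83212) = 1/((-4 + √((-4)³)*(7 + (-4)³)) - 83212) = 1/((-4 + √(-64)*(7 - 64)) - 83212) = 1/((-4 + (8*I)*(-57)) - 83212) = 1/((-4 - 456*I) - 83212) = 1/(-83216 - 456*I) = (-83216 + 456*I)/6925110592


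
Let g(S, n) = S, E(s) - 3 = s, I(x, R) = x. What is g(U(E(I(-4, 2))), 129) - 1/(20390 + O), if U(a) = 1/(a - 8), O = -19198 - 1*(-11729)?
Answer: -4310/38763 ≈ -0.11119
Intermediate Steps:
E(s) = 3 + s
O = -7469 (O = -19198 + 11729 = -7469)
U(a) = 1/(-8 + a)
g(U(E(I(-4, 2))), 129) - 1/(20390 + O) = 1/(-8 + (3 - 4)) - 1/(20390 - 7469) = 1/(-8 - 1) - 1/12921 = 1/(-9) - 1*1/12921 = -⅑ - 1/12921 = -4310/38763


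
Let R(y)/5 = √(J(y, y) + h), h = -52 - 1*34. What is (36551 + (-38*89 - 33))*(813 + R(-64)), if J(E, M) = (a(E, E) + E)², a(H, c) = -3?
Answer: 26939568 + 165680*√4403 ≈ 3.7933e+7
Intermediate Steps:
J(E, M) = (-3 + E)²
h = -86 (h = -52 - 34 = -86)
R(y) = 5*√(-86 + (-3 + y)²) (R(y) = 5*√((-3 + y)² - 86) = 5*√(-86 + (-3 + y)²))
(36551 + (-38*89 - 33))*(813 + R(-64)) = (36551 + (-38*89 - 33))*(813 + 5*√(-86 + (-3 - 64)²)) = (36551 + (-3382 - 33))*(813 + 5*√(-86 + (-67)²)) = (36551 - 3415)*(813 + 5*√(-86 + 4489)) = 33136*(813 + 5*√4403) = 26939568 + 165680*√4403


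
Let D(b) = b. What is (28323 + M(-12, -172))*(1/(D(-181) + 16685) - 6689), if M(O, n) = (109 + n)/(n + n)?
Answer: -1075600288634625/5677376 ≈ -1.8945e+8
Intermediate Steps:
M(O, n) = (109 + n)/(2*n) (M(O, n) = (109 + n)/((2*n)) = (109 + n)*(1/(2*n)) = (109 + n)/(2*n))
(28323 + M(-12, -172))*(1/(D(-181) + 16685) - 6689) = (28323 + (1/2)*(109 - 172)/(-172))*(1/(-181 + 16685) - 6689) = (28323 + (1/2)*(-1/172)*(-63))*(1/16504 - 6689) = (28323 + 63/344)*(1/16504 - 6689) = (9743175/344)*(-110395255/16504) = -1075600288634625/5677376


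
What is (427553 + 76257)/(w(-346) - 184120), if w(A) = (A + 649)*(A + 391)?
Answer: -100762/34097 ≈ -2.9552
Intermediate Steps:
w(A) = (391 + A)*(649 + A) (w(A) = (649 + A)*(391 + A) = (391 + A)*(649 + A))
(427553 + 76257)/(w(-346) - 184120) = (427553 + 76257)/((253759 + (-346)² + 1040*(-346)) - 184120) = 503810/((253759 + 119716 - 359840) - 184120) = 503810/(13635 - 184120) = 503810/(-170485) = 503810*(-1/170485) = -100762/34097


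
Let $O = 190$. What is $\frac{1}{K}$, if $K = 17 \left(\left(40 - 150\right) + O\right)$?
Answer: $\frac{1}{1360} \approx 0.00073529$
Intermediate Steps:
$K = 1360$ ($K = 17 \left(\left(40 - 150\right) + 190\right) = 17 \left(-110 + 190\right) = 17 \cdot 80 = 1360$)
$\frac{1}{K} = \frac{1}{1360}$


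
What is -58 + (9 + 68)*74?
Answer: 5640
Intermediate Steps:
-58 + (9 + 68)*74 = -58 + 77*74 = -58 + 5698 = 5640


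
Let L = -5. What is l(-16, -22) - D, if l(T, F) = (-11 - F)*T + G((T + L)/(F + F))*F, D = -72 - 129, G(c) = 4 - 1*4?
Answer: 25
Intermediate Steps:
G(c) = 0 (G(c) = 4 - 4 = 0)
D = -201
l(T, F) = T*(-11 - F) (l(T, F) = (-11 - F)*T + 0*F = T*(-11 - F) + 0 = T*(-11 - F))
l(-16, -22) - D = -16*(-11 - 1*(-22)) - 1*(-201) = -16*(-11 + 22) + 201 = -16*11 + 201 = -176 + 201 = 25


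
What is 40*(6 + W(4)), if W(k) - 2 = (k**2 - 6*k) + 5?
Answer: 200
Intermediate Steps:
W(k) = 7 + k**2 - 6*k (W(k) = 2 + ((k**2 - 6*k) + 5) = 2 + (5 + k**2 - 6*k) = 7 + k**2 - 6*k)
40*(6 + W(4)) = 40*(6 + (7 + 4**2 - 6*4)) = 40*(6 + (7 + 16 - 24)) = 40*(6 - 1) = 40*5 = 200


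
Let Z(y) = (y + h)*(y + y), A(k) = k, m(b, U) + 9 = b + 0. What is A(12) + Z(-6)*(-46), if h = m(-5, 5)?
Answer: -11028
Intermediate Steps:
m(b, U) = -9 + b (m(b, U) = -9 + (b + 0) = -9 + b)
h = -14 (h = -9 - 5 = -14)
Z(y) = 2*y*(-14 + y) (Z(y) = (y - 14)*(y + y) = (-14 + y)*(2*y) = 2*y*(-14 + y))
A(12) + Z(-6)*(-46) = 12 + (2*(-6)*(-14 - 6))*(-46) = 12 + (2*(-6)*(-20))*(-46) = 12 + 240*(-46) = 12 - 11040 = -11028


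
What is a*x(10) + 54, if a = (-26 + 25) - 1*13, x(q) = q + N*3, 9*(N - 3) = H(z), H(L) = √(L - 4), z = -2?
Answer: -212 - 14*I*√6/3 ≈ -212.0 - 11.431*I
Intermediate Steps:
H(L) = √(-4 + L)
N = 3 + I*√6/9 (N = 3 + √(-4 - 2)/9 = 3 + √(-6)/9 = 3 + (I*√6)/9 = 3 + I*√6/9 ≈ 3.0 + 0.27217*I)
x(q) = 9 + q + I*√6/3 (x(q) = q + (3 + I*√6/9)*3 = q + (9 + I*√6/3) = 9 + q + I*√6/3)
a = -14 (a = -1 - 13 = -14)
a*x(10) + 54 = -14*(9 + 10 + I*√6/3) + 54 = -14*(19 + I*√6/3) + 54 = (-266 - 14*I*√6/3) + 54 = -212 - 14*I*√6/3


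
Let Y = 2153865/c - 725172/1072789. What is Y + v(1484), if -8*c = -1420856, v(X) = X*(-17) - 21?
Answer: -4808632225163746/190534835923 ≈ -25238.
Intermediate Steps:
v(X) = -21 - 17*X (v(X) = -17*X - 21 = -21 - 17*X)
c = 177607 (c = -⅛*(-1420856) = 177607)
Y = 2181847056081/190534835923 (Y = 2153865/177607 - 725172/1072789 = 2181847056081/190534835923 ≈ 11.451)
Y + v(1484) = 2181847056081/190534835923 + (-21 - 17*1484) = 2181847056081/190534835923 + (-21 - 25228) = 2181847056081/190534835923 - 25249 = -4808632225163746/190534835923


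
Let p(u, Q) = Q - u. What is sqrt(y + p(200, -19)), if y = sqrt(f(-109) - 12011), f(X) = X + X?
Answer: sqrt(-219 + I*sqrt(12229)) ≈ 3.6288 + 15.237*I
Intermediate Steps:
f(X) = 2*X
y = I*sqrt(12229) (y = sqrt(2*(-109) - 12011) = sqrt(-218 - 12011) = sqrt(-12229) = I*sqrt(12229) ≈ 110.58*I)
sqrt(y + p(200, -19)) = sqrt(I*sqrt(12229) + (-19 - 1*200)) = sqrt(I*sqrt(12229) + (-19 - 200)) = sqrt(I*sqrt(12229) - 219) = sqrt(-219 + I*sqrt(12229))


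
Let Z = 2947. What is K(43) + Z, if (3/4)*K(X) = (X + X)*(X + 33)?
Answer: 34985/3 ≈ 11662.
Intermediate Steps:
K(X) = 8*X*(33 + X)/3 (K(X) = 4*((X + X)*(X + 33))/3 = 4*((2*X)*(33 + X))/3 = 4*(2*X*(33 + X))/3 = 8*X*(33 + X)/3)
K(43) + Z = (8/3)*43*(33 + 43) + 2947 = (8/3)*43*76 + 2947 = 26144/3 + 2947 = 34985/3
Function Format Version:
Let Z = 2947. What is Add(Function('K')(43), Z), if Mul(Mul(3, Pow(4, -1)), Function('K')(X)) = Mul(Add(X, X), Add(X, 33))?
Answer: Rational(34985, 3) ≈ 11662.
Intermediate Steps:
Function('K')(X) = Mul(Rational(8, 3), X, Add(33, X)) (Function('K')(X) = Mul(Rational(4, 3), Mul(Add(X, X), Add(X, 33))) = Mul(Rational(4, 3), Mul(Mul(2, X), Add(33, X))) = Mul(Rational(4, 3), Mul(2, X, Add(33, X))) = Mul(Rational(8, 3), X, Add(33, X)))
Add(Function('K')(43), Z) = Add(Mul(Rational(8, 3), 43, Add(33, 43)), 2947) = Add(Mul(Rational(8, 3), 43, 76), 2947) = Add(Rational(26144, 3), 2947) = Rational(34985, 3)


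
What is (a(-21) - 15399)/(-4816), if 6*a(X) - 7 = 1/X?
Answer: 60629/18963 ≈ 3.1972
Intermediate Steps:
a(X) = 7/6 + 1/(6*X)
(a(-21) - 15399)/(-4816) = ((⅙)*(1 + 7*(-21))/(-21) - 15399)/(-4816) = ((⅙)*(-1/21)*(1 - 147) - 15399)*(-1/4816) = ((⅙)*(-1/21)*(-146) - 15399)*(-1/4816) = (73/63 - 15399)*(-1/4816) = -970064/63*(-1/4816) = 60629/18963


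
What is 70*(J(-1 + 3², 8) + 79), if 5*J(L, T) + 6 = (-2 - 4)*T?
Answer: 4774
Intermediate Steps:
J(L, T) = -6/5 - 6*T/5 (J(L, T) = -6/5 + ((-2 - 4)*T)/5 = -6/5 + (-6*T)/5 = -6/5 - 6*T/5)
70*(J(-1 + 3², 8) + 79) = 70*((-6/5 - 6/5*8) + 79) = 70*((-6/5 - 48/5) + 79) = 70*(-54/5 + 79) = 70*(341/5) = 4774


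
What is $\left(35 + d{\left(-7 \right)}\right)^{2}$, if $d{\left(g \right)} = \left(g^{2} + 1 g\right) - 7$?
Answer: $4900$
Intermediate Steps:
$d{\left(g \right)} = -7 + g + g^{2}$ ($d{\left(g \right)} = \left(g^{2} + g\right) - 7 = \left(g + g^{2}\right) - 7 = -7 + g + g^{2}$)
$\left(35 + d{\left(-7 \right)}\right)^{2} = \left(35 - \left(14 - 49\right)\right)^{2} = \left(35 - -35\right)^{2} = \left(35 + 35\right)^{2} = 70^{2} = 4900$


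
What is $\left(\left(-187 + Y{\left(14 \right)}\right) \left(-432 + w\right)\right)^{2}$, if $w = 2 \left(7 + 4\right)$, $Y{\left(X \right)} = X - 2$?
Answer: $5148062500$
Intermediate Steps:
$Y{\left(X \right)} = -2 + X$
$w = 22$ ($w = 2 \cdot 11 = 22$)
$\left(\left(-187 + Y{\left(14 \right)}\right) \left(-432 + w\right)\right)^{2} = \left(\left(-187 + \left(-2 + 14\right)\right) \left(-432 + 22\right)\right)^{2} = \left(\left(-187 + 12\right) \left(-410\right)\right)^{2} = \left(\left(-175\right) \left(-410\right)\right)^{2} = 71750^{2} = 5148062500$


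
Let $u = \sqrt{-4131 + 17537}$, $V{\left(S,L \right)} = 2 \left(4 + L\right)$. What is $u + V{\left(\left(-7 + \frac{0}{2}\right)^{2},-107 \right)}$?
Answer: $-206 + \sqrt{13406} \approx -90.216$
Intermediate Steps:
$V{\left(S,L \right)} = 8 + 2 L$
$u = \sqrt{13406} \approx 115.78$
$u + V{\left(\left(-7 + \frac{0}{2}\right)^{2},-107 \right)} = \sqrt{13406} + \left(8 + 2 \left(-107\right)\right) = \sqrt{13406} + \left(8 - 214\right) = \sqrt{13406} - 206 = -206 + \sqrt{13406}$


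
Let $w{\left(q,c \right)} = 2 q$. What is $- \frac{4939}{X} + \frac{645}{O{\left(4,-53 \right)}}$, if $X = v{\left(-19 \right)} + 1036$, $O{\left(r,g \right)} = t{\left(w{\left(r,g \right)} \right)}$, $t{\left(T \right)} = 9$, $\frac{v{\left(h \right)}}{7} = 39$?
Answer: $\frac{24238}{357} \approx 67.894$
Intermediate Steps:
$v{\left(h \right)} = 273$ ($v{\left(h \right)} = 7 \cdot 39 = 273$)
$O{\left(r,g \right)} = 9$
$X = 1309$ ($X = 273 + 1036 = 1309$)
$- \frac{4939}{X} + \frac{645}{O{\left(4,-53 \right)}} = - \frac{4939}{1309} + \frac{645}{9} = \left(-4939\right) \frac{1}{1309} + 645 \cdot \frac{1}{9} = - \frac{449}{119} + \frac{215}{3} = \frac{24238}{357}$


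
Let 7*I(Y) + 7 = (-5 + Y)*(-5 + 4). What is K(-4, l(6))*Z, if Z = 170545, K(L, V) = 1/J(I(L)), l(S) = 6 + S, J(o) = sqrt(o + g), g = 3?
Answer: 7415*sqrt(161) ≈ 94086.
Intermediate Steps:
I(Y) = -2/7 - Y/7 (I(Y) = -1 + ((-5 + Y)*(-5 + 4))/7 = -1 + ((-5 + Y)*(-1))/7 = -1 + (5 - Y)/7 = -1 + (5/7 - Y/7) = -2/7 - Y/7)
J(o) = sqrt(3 + o) (J(o) = sqrt(o + 3) = sqrt(3 + o))
K(L, V) = 1/sqrt(19/7 - L/7) (K(L, V) = 1/(sqrt(3 + (-2/7 - L/7))) = 1/(sqrt(19/7 - L/7)) = 1/sqrt(19/7 - L/7))
K(-4, l(6))*Z = (sqrt(7)/sqrt(19 - 1*(-4)))*170545 = (sqrt(7)/sqrt(19 + 4))*170545 = (sqrt(7)/sqrt(23))*170545 = (sqrt(7)*(sqrt(23)/23))*170545 = (sqrt(161)/23)*170545 = 7415*sqrt(161)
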